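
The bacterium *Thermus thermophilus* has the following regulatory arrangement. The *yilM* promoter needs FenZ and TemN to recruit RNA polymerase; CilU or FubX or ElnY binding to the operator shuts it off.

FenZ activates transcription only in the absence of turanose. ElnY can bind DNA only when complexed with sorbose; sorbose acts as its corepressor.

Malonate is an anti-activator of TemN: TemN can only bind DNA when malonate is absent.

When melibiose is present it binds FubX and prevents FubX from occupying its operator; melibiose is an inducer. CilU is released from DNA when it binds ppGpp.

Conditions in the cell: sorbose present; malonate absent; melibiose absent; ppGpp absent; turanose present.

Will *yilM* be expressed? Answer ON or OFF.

ppGpp is absent, so CilU is active.
Turanose is present, so FenZ is inactive.
Melibiose is absent, so FubX is active.
Malonate is absent, so TemN is active.
Sorbose is present, so ElnY is active.
With repressor CilU bound, *yilM* is not transcribed.

OFF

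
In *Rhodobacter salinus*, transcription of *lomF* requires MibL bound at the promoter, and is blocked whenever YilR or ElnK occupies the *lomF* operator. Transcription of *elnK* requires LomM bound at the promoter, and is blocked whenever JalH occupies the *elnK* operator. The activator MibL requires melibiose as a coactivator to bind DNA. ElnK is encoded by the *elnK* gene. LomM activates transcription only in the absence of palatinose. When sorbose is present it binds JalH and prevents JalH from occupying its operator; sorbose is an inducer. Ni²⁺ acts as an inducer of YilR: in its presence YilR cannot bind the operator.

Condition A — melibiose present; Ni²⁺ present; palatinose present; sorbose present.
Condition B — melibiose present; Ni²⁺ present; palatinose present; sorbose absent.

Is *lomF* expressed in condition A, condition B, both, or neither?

both

Condition A:
Melibiose is present, so MibL is active.
Ni²⁺ is present, so YilR is inactive.
Palatinose is present, so LomM is inactive.
Sorbose is present, so JalH is inactive.
Required activator LomM is absent, so *elnK* is not transcribed.
So ElnK is not produced.
No repressor is bound and MibL is active, so *lomF* is transcribed.
→ *lomF* is ON in A.
Condition B:
Melibiose is present, so MibL is active.
Ni²⁺ is present, so YilR is inactive.
Palatinose is present, so LomM is inactive.
Sorbose is absent, so JalH is active.
With repressor JalH bound, *elnK* is not transcribed.
So ElnK is not produced.
No repressor is bound and MibL is active, so *lomF* is transcribed.
→ *lomF* is ON in B.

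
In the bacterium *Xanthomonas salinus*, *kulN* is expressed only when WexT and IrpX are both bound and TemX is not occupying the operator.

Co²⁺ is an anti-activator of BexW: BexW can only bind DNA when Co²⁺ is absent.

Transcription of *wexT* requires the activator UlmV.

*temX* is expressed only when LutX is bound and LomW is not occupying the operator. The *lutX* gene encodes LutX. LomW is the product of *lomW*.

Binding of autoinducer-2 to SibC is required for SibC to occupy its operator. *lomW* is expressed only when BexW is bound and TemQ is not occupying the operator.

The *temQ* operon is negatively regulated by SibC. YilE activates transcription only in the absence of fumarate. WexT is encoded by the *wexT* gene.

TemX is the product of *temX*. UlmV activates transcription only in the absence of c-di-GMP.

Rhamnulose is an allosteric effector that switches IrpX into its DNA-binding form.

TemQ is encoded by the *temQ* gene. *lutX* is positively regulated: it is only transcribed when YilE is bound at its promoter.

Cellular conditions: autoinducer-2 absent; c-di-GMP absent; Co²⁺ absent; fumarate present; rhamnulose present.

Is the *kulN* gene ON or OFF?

c-di-GMP is absent, so UlmV is active.
No repressor is bound and UlmV is active, so *wexT* is transcribed.
So WexT is produced and active.
Rhamnulose is present, so IrpX is active.
Co²⁺ is absent, so BexW is active.
Autoinducer-2 is absent, so SibC is inactive.
With no repressor bound, *temQ* is transcribed.
So TemQ is produced and active.
With repressor TemQ bound, *lomW* is not transcribed.
So LomW is not produced.
Fumarate is present, so YilE is inactive.
Required activator YilE is absent, so *lutX* is not transcribed.
So LutX is not produced.
Required activator LutX is absent, so *temX* is not transcribed.
So TemX is not produced.
No repressor is bound and WexT and IrpX are active, so *kulN* is transcribed.

ON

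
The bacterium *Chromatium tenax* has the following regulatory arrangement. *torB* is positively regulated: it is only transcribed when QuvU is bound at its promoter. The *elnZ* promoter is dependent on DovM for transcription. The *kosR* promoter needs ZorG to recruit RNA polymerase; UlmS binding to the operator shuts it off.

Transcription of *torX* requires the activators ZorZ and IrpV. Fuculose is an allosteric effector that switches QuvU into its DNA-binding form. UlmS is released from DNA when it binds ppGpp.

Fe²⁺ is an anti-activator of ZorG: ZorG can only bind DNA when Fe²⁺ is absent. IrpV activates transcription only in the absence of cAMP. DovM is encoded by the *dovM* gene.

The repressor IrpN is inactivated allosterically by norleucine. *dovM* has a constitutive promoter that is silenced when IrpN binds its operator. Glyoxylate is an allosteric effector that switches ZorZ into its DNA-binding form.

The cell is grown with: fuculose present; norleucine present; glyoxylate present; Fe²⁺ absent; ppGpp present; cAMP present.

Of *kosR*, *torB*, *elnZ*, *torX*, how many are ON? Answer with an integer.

3

ppGpp is present, so UlmS is inactive.
Fe²⁺ is absent, so ZorG is active.
No repressor is bound and ZorG is active, so *kosR* is transcribed.
→ *kosR* is ON.
Fuculose is present, so QuvU is active.
No repressor is bound and QuvU is active, so *torB* is transcribed.
→ *torB* is ON.
Norleucine is present, so IrpN is inactive.
With no repressor bound, *dovM* is transcribed.
So DovM is produced and active.
No repressor is bound and DovM is active, so *elnZ* is transcribed.
→ *elnZ* is ON.
Glyoxylate is present, so ZorZ is active.
cAMP is present, so IrpV is inactive.
Required activator IrpV is absent, so *torX* is not transcribed.
→ *torX* is OFF.
3 of the 4 genes are transcribed.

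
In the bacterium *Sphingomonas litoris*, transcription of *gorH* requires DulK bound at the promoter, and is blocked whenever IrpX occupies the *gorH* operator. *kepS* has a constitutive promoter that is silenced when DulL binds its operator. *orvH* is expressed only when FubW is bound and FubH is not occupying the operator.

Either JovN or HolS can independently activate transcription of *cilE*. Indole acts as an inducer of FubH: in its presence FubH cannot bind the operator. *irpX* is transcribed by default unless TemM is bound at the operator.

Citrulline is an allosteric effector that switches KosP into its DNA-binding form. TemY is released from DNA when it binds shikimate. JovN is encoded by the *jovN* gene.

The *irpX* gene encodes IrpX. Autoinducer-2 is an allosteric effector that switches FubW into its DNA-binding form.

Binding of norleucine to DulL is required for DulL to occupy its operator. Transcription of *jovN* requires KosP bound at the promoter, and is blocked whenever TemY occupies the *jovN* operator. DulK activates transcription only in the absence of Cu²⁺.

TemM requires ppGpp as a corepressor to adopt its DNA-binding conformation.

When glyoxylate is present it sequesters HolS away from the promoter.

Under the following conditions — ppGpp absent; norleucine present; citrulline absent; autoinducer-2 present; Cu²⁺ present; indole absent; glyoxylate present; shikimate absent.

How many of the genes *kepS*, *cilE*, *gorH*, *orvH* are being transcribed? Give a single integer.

Norleucine is present, so DulL is active.
With repressor DulL bound, *kepS* is not transcribed.
→ *kepS* is OFF.
Citrulline is absent, so KosP is inactive.
Shikimate is absent, so TemY is active.
With repressor TemY bound, *jovN* is not transcribed.
So JovN is not produced.
Glyoxylate is present, so HolS is inactive.
No activator is available at the *cilE* promoter, so *cilE* is not transcribed.
→ *cilE* is OFF.
ppGpp is absent, so TemM is inactive.
With no repressor bound, *irpX* is transcribed.
So IrpX is produced and active.
Cu²⁺ is present, so DulK is inactive.
With repressor IrpX bound, *gorH* is not transcribed.
→ *gorH* is OFF.
Autoinducer-2 is present, so FubW is active.
Indole is absent, so FubH is active.
With repressor FubH bound, *orvH* is not transcribed.
→ *orvH* is OFF.
0 of the 4 genes are transcribed.

0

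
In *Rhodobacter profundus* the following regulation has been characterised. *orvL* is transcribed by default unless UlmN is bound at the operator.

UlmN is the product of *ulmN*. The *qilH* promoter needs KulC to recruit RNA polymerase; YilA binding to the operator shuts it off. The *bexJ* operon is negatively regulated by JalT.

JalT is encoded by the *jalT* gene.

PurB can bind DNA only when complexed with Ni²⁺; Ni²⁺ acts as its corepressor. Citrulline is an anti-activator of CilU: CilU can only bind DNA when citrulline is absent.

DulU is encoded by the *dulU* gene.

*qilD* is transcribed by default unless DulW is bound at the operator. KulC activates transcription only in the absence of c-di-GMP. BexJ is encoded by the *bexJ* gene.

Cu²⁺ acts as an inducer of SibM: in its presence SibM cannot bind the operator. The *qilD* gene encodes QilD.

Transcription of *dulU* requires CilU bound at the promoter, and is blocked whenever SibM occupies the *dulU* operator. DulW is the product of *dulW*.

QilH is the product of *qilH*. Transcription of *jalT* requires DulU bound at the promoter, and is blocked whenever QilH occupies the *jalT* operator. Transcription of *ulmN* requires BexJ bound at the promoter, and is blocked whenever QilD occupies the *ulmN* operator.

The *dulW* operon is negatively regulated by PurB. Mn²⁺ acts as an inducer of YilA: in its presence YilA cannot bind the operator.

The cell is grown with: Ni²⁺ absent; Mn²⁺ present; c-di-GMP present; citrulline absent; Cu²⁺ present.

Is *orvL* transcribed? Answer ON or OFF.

c-di-GMP is present, so KulC is inactive.
Mn²⁺ is present, so YilA is inactive.
Required activator KulC is absent, so *qilH* is not transcribed.
So QilH is not produced.
Citrulline is absent, so CilU is active.
Cu²⁺ is present, so SibM is inactive.
No repressor is bound and CilU is active, so *dulU* is transcribed.
So DulU is produced and active.
No repressor is bound and DulU is active, so *jalT* is transcribed.
So JalT is produced and active.
With repressor JalT bound, *bexJ* is not transcribed.
So BexJ is not produced.
Ni²⁺ is absent, so PurB is inactive.
With no repressor bound, *dulW* is transcribed.
So DulW is produced and active.
With repressor DulW bound, *qilD* is not transcribed.
So QilD is not produced.
Required activator BexJ is absent, so *ulmN* is not transcribed.
So UlmN is not produced.
With no repressor bound, *orvL* is transcribed.

ON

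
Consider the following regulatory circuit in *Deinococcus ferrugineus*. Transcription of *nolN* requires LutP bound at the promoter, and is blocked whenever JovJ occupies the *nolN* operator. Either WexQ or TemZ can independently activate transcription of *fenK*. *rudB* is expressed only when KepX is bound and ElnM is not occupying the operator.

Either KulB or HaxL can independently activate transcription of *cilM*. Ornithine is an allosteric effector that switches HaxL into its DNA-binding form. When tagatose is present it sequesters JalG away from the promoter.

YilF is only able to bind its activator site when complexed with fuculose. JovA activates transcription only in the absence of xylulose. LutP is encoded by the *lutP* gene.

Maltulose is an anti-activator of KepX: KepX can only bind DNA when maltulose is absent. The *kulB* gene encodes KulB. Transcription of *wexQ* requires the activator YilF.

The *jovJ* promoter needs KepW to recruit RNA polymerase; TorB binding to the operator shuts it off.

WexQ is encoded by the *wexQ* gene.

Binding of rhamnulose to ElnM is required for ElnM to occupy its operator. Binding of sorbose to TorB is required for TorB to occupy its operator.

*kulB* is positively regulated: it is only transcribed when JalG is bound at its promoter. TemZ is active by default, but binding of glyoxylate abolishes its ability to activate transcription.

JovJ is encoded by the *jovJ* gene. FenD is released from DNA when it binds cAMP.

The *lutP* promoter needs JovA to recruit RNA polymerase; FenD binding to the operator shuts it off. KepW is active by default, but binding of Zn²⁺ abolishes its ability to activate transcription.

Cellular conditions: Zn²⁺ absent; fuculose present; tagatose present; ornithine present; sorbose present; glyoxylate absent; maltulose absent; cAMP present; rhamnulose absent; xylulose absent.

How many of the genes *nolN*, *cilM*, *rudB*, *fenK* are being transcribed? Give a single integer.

4

Sorbose is present, so TorB is active.
Zn²⁺ is absent, so KepW is active.
With repressor TorB bound, *jovJ* is not transcribed.
So JovJ is not produced.
cAMP is present, so FenD is inactive.
Xylulose is absent, so JovA is active.
No repressor is bound and JovA is active, so *lutP* is transcribed.
So LutP is produced and active.
No repressor is bound and LutP is active, so *nolN* is transcribed.
→ *nolN* is ON.
Tagatose is present, so JalG is inactive.
Required activator JalG is absent, so *kulB* is not transcribed.
So KulB is not produced.
Ornithine is present, so HaxL is active.
Activator HaxL is present, so *cilM* is transcribed.
→ *cilM* is ON.
Rhamnulose is absent, so ElnM is inactive.
Maltulose is absent, so KepX is active.
No repressor is bound and KepX is active, so *rudB* is transcribed.
→ *rudB* is ON.
Fuculose is present, so YilF is active.
No repressor is bound and YilF is active, so *wexQ* is transcribed.
So WexQ is produced and active.
Glyoxylate is absent, so TemZ is active.
Activator WexQ is present, so *fenK* is transcribed.
→ *fenK* is ON.
4 of the 4 genes are transcribed.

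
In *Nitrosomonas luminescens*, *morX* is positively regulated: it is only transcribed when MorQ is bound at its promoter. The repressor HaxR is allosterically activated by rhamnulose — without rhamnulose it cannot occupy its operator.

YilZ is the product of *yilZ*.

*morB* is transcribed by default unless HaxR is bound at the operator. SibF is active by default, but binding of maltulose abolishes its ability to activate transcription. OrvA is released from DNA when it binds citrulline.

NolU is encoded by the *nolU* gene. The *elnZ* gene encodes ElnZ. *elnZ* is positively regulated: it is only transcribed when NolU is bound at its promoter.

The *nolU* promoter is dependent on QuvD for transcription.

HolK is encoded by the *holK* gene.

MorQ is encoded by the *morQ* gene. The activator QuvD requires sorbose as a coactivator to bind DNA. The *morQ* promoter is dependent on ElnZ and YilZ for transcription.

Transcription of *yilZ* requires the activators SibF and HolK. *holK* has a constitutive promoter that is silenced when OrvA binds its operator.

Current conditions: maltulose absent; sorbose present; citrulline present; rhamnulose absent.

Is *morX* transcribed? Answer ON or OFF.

ON

Sorbose is present, so QuvD is active.
No repressor is bound and QuvD is active, so *nolU* is transcribed.
So NolU is produced and active.
No repressor is bound and NolU is active, so *elnZ* is transcribed.
So ElnZ is produced and active.
Maltulose is absent, so SibF is active.
Citrulline is present, so OrvA is inactive.
With no repressor bound, *holK* is transcribed.
So HolK is produced and active.
No repressor is bound and SibF and HolK are active, so *yilZ* is transcribed.
So YilZ is produced and active.
No repressor is bound and ElnZ and YilZ are active, so *morQ* is transcribed.
So MorQ is produced and active.
No repressor is bound and MorQ is active, so *morX* is transcribed.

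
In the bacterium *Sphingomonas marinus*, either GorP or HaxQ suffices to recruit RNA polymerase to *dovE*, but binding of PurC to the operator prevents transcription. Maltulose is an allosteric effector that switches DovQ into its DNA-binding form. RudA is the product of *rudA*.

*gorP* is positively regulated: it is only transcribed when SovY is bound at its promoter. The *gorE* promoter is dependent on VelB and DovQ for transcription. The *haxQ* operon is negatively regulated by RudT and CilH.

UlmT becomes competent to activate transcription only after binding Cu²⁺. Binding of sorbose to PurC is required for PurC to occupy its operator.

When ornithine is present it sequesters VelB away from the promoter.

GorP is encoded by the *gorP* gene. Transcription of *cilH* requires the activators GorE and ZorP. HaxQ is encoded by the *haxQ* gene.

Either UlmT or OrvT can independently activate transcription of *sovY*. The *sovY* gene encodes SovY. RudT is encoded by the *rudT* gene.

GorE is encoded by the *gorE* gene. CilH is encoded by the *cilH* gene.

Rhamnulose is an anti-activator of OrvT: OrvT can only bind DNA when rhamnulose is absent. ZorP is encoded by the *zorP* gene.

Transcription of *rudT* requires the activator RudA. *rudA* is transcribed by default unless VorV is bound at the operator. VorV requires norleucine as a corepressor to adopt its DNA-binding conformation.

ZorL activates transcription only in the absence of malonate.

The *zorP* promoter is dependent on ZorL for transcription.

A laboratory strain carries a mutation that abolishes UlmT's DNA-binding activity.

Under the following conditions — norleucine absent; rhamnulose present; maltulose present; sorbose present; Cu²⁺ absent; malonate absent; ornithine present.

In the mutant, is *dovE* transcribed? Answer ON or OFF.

OFF

UlmT is non-functional in this strain, so it has no effect.
Rhamnulose is present, so OrvT is inactive.
No activator is available at the *sovY* promoter, so *sovY* is not transcribed.
So SovY is not produced.
Required activator SovY is absent, so *gorP* is not transcribed.
So GorP is not produced.
Norleucine is absent, so VorV is inactive.
With no repressor bound, *rudA* is transcribed.
So RudA is produced and active.
No repressor is bound and RudA is active, so *rudT* is transcribed.
So RudT is produced and active.
Ornithine is present, so VelB is inactive.
Maltulose is present, so DovQ is active.
Required activator VelB is absent, so *gorE* is not transcribed.
So GorE is not produced.
Malonate is absent, so ZorL is active.
No repressor is bound and ZorL is active, so *zorP* is transcribed.
So ZorP is produced and active.
Required activator GorE is absent, so *cilH* is not transcribed.
So CilH is not produced.
With repressor RudT bound, *haxQ* is not transcribed.
So HaxQ is not produced.
Sorbose is present, so PurC is active.
With repressor PurC bound, *dovE* is not transcribed.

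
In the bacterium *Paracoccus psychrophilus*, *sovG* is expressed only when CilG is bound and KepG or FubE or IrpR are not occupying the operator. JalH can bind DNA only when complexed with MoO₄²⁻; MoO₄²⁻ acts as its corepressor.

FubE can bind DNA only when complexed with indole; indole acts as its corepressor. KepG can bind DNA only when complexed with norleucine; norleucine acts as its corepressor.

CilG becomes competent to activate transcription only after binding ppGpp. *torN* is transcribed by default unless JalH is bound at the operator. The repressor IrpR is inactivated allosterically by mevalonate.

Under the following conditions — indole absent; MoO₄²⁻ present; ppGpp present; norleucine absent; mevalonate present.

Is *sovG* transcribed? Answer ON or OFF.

Norleucine is absent, so KepG is inactive.
ppGpp is present, so CilG is active.
Indole is absent, so FubE is inactive.
Mevalonate is present, so IrpR is inactive.
No repressor is bound and CilG is active, so *sovG* is transcribed.

ON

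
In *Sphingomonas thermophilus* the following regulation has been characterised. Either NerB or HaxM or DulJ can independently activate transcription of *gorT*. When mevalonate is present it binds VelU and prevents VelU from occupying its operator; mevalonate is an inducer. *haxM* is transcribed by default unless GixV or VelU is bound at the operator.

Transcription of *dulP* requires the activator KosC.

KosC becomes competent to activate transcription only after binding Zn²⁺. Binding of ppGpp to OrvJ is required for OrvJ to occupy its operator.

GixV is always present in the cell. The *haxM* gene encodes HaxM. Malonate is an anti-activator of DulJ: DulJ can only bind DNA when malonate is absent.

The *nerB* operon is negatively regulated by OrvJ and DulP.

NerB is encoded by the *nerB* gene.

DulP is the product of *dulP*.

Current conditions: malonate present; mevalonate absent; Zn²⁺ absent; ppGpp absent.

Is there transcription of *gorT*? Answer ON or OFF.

ON

ppGpp is absent, so OrvJ is inactive.
Zn²⁺ is absent, so KosC is inactive.
Required activator KosC is absent, so *dulP* is not transcribed.
So DulP is not produced.
With no repressor bound, *nerB* is transcribed.
So NerB is produced and active.
GixV is produced constitutively and is active.
Mevalonate is absent, so VelU is active.
With repressor GixV bound, *haxM* is not transcribed.
So HaxM is not produced.
Malonate is present, so DulJ is inactive.
Activator NerB is present, so *gorT* is transcribed.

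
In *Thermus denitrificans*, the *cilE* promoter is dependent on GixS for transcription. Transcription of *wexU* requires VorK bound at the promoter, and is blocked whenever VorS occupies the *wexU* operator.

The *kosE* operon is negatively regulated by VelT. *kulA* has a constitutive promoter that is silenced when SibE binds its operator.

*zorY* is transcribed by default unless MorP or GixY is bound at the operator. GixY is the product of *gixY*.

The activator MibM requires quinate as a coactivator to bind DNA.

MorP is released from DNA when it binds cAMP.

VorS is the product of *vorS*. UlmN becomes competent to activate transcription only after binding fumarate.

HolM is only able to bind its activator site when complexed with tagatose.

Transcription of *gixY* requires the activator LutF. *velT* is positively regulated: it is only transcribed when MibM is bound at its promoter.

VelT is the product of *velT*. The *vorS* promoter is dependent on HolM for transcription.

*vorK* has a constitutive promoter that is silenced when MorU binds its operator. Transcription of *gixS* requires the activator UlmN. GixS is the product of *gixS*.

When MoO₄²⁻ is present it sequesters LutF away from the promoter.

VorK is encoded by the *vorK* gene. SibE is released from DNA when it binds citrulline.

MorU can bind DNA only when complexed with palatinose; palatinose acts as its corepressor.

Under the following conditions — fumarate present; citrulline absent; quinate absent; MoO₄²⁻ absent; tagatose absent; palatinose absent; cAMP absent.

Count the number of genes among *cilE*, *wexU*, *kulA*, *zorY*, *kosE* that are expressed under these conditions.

Fumarate is present, so UlmN is active.
No repressor is bound and UlmN is active, so *gixS* is transcribed.
So GixS is produced and active.
No repressor is bound and GixS is active, so *cilE* is transcribed.
→ *cilE* is ON.
Tagatose is absent, so HolM is inactive.
Required activator HolM is absent, so *vorS* is not transcribed.
So VorS is not produced.
Palatinose is absent, so MorU is inactive.
With no repressor bound, *vorK* is transcribed.
So VorK is produced and active.
No repressor is bound and VorK is active, so *wexU* is transcribed.
→ *wexU* is ON.
Citrulline is absent, so SibE is active.
With repressor SibE bound, *kulA* is not transcribed.
→ *kulA* is OFF.
cAMP is absent, so MorP is active.
MoO₄²⁻ is absent, so LutF is active.
No repressor is bound and LutF is active, so *gixY* is transcribed.
So GixY is produced and active.
With repressor MorP bound, *zorY* is not transcribed.
→ *zorY* is OFF.
Quinate is absent, so MibM is inactive.
Required activator MibM is absent, so *velT* is not transcribed.
So VelT is not produced.
With no repressor bound, *kosE* is transcribed.
→ *kosE* is ON.
3 of the 5 genes are transcribed.

3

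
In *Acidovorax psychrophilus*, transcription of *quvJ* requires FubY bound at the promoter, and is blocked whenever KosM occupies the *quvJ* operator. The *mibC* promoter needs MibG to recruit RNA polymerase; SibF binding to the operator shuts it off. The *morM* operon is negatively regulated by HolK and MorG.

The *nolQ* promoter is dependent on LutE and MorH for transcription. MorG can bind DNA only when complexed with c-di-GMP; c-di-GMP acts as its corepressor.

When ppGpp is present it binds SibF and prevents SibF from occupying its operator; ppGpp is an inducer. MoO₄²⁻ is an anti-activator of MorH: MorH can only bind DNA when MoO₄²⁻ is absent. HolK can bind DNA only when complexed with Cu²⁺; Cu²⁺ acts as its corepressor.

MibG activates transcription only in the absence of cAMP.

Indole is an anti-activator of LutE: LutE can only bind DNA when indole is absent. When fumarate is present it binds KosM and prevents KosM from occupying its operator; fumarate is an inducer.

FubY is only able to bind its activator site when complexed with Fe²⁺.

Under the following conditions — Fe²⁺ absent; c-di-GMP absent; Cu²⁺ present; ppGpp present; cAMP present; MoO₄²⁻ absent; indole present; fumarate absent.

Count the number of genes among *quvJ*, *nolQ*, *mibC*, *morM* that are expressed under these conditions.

Fe²⁺ is absent, so FubY is inactive.
Fumarate is absent, so KosM is active.
With repressor KosM bound, *quvJ* is not transcribed.
→ *quvJ* is OFF.
Indole is present, so LutE is inactive.
MoO₄²⁻ is absent, so MorH is active.
Required activator LutE is absent, so *nolQ* is not transcribed.
→ *nolQ* is OFF.
ppGpp is present, so SibF is inactive.
cAMP is present, so MibG is inactive.
Required activator MibG is absent, so *mibC* is not transcribed.
→ *mibC* is OFF.
Cu²⁺ is present, so HolK is active.
c-di-GMP is absent, so MorG is inactive.
With repressor HolK bound, *morM* is not transcribed.
→ *morM* is OFF.
0 of the 4 genes are transcribed.

0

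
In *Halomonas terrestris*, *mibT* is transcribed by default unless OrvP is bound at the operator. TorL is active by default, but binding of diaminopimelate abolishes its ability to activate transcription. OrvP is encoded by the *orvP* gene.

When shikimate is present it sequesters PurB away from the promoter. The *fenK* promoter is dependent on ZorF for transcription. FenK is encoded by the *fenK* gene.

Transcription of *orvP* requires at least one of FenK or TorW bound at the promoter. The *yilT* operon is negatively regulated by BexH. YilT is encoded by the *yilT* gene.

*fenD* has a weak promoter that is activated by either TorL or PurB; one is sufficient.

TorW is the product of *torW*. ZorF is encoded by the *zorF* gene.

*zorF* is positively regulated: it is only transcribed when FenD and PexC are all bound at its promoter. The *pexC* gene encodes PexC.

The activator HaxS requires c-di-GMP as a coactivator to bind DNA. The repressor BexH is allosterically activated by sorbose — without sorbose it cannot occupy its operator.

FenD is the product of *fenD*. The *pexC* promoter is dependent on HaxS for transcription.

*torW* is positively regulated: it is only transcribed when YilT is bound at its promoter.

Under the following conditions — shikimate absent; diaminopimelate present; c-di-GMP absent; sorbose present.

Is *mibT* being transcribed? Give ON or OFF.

ON

Diaminopimelate is present, so TorL is inactive.
Shikimate is absent, so PurB is active.
Activator PurB is present, so *fenD* is transcribed.
So FenD is produced and active.
c-di-GMP is absent, so HaxS is inactive.
Required activator HaxS is absent, so *pexC* is not transcribed.
So PexC is not produced.
Required activator PexC is absent, so *zorF* is not transcribed.
So ZorF is not produced.
Required activator ZorF is absent, so *fenK* is not transcribed.
So FenK is not produced.
Sorbose is present, so BexH is active.
With repressor BexH bound, *yilT* is not transcribed.
So YilT is not produced.
Required activator YilT is absent, so *torW* is not transcribed.
So TorW is not produced.
No activator is available at the *orvP* promoter, so *orvP* is not transcribed.
So OrvP is not produced.
With no repressor bound, *mibT* is transcribed.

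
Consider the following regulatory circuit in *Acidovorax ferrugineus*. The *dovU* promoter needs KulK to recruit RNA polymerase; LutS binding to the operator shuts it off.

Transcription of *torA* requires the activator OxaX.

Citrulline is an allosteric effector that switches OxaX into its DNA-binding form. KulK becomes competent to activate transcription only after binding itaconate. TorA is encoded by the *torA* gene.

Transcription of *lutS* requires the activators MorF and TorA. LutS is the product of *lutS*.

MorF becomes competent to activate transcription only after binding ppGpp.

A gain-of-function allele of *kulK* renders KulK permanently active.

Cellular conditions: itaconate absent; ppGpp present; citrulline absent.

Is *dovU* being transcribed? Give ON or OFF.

ON

KulK is constitutively active in this strain.
ppGpp is present, so MorF is active.
Citrulline is absent, so OxaX is inactive.
Required activator OxaX is absent, so *torA* is not transcribed.
So TorA is not produced.
Required activator TorA is absent, so *lutS* is not transcribed.
So LutS is not produced.
No repressor is bound and KulK is active, so *dovU* is transcribed.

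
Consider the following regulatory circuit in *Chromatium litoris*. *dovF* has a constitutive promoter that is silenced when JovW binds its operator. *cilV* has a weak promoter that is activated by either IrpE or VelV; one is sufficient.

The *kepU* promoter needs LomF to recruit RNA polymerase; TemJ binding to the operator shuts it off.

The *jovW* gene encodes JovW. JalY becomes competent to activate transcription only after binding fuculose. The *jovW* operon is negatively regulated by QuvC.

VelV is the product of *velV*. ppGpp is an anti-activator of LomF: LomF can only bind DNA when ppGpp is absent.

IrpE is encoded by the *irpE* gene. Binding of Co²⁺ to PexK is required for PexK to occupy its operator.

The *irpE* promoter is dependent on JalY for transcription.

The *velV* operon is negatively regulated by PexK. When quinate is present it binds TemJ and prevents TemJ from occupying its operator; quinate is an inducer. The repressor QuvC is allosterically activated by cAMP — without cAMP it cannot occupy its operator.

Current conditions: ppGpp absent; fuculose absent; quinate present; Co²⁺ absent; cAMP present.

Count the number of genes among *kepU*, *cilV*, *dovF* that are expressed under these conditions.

3

Quinate is present, so TemJ is inactive.
ppGpp is absent, so LomF is active.
No repressor is bound and LomF is active, so *kepU* is transcribed.
→ *kepU* is ON.
Fuculose is absent, so JalY is inactive.
Required activator JalY is absent, so *irpE* is not transcribed.
So IrpE is not produced.
Co²⁺ is absent, so PexK is inactive.
With no repressor bound, *velV* is transcribed.
So VelV is produced and active.
Activator VelV is present, so *cilV* is transcribed.
→ *cilV* is ON.
cAMP is present, so QuvC is active.
With repressor QuvC bound, *jovW* is not transcribed.
So JovW is not produced.
With no repressor bound, *dovF* is transcribed.
→ *dovF* is ON.
3 of the 3 genes are transcribed.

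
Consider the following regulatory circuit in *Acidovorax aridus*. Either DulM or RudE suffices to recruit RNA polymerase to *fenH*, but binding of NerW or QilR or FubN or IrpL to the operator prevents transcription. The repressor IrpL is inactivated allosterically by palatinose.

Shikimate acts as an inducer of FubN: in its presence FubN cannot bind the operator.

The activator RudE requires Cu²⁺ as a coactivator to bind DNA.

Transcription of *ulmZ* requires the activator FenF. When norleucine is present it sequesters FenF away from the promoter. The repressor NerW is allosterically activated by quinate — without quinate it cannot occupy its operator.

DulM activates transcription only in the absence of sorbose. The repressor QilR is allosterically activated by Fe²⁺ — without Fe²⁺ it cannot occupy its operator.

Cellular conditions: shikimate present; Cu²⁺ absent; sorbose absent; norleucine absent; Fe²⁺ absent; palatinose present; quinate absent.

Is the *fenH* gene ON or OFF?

Sorbose is absent, so DulM is active.
Quinate is absent, so NerW is inactive.
Fe²⁺ is absent, so QilR is inactive.
Shikimate is present, so FubN is inactive.
Cu²⁺ is absent, so RudE is inactive.
Palatinose is present, so IrpL is inactive.
Activator DulM is present, so *fenH* is transcribed.

ON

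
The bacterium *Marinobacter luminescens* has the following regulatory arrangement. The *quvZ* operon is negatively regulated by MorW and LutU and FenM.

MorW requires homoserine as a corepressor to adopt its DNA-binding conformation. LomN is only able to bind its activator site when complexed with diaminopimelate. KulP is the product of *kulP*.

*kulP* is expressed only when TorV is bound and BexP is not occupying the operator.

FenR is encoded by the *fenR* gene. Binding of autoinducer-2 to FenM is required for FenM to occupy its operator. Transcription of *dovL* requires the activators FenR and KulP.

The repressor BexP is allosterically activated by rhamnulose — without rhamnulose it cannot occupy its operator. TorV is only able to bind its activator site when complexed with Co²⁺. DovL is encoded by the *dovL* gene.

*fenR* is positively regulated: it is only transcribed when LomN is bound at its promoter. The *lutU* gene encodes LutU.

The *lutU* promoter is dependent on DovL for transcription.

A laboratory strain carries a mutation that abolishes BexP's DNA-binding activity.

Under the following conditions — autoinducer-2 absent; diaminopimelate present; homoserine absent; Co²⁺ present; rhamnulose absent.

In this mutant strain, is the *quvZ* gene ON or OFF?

OFF

Homoserine is absent, so MorW is inactive.
Diaminopimelate is present, so LomN is active.
No repressor is bound and LomN is active, so *fenR* is transcribed.
So FenR is produced and active.
BexP is non-functional in this strain, so it has no effect.
Co²⁺ is present, so TorV is active.
No repressor is bound and TorV is active, so *kulP* is transcribed.
So KulP is produced and active.
No repressor is bound and FenR and KulP are active, so *dovL* is transcribed.
So DovL is produced and active.
No repressor is bound and DovL is active, so *lutU* is transcribed.
So LutU is produced and active.
Autoinducer-2 is absent, so FenM is inactive.
With repressor LutU bound, *quvZ* is not transcribed.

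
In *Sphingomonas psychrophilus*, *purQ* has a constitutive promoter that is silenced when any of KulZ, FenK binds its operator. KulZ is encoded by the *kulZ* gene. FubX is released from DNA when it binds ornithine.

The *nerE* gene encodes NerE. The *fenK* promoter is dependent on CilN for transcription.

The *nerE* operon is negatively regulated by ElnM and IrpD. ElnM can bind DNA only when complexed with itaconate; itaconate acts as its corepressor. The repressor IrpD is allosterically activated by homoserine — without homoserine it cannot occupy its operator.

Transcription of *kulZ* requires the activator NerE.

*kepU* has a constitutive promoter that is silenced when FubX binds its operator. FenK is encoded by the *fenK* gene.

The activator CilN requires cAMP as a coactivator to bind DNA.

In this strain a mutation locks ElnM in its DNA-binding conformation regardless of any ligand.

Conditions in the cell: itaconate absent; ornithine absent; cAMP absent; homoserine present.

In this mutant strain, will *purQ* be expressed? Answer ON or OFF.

ElnM is constitutively active in this strain.
Homoserine is present, so IrpD is active.
With repressor ElnM bound, *nerE* is not transcribed.
So NerE is not produced.
Required activator NerE is absent, so *kulZ* is not transcribed.
So KulZ is not produced.
cAMP is absent, so CilN is inactive.
Required activator CilN is absent, so *fenK* is not transcribed.
So FenK is not produced.
With no repressor bound, *purQ* is transcribed.

ON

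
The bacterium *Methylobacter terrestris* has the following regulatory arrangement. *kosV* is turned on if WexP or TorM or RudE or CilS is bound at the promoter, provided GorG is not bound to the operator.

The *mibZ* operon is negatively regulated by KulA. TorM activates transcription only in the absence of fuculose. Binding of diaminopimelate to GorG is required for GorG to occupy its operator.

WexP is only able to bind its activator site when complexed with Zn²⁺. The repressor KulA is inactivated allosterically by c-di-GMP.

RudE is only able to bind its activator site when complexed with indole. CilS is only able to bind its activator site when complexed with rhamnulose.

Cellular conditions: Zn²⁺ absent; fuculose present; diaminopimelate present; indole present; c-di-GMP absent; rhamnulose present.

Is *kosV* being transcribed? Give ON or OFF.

OFF

Diaminopimelate is present, so GorG is active.
Zn²⁺ is absent, so WexP is inactive.
Fuculose is present, so TorM is inactive.
Indole is present, so RudE is active.
Rhamnulose is present, so CilS is active.
With repressor GorG bound, *kosV* is not transcribed.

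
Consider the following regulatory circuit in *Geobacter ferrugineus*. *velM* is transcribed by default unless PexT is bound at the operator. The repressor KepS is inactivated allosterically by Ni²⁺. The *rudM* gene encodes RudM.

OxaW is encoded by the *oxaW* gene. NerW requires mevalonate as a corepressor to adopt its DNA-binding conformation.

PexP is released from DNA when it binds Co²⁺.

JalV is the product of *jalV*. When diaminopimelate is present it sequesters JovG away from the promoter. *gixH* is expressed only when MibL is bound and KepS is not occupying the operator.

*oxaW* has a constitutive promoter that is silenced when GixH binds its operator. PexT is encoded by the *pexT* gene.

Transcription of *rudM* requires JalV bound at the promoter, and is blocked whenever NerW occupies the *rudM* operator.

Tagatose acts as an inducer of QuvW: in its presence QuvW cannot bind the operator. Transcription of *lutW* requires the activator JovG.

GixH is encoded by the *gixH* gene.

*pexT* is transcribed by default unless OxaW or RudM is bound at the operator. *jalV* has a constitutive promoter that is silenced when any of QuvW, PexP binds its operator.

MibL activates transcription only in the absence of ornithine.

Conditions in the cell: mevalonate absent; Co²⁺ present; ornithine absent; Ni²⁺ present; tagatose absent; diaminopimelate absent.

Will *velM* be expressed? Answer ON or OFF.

OFF

Ni²⁺ is present, so KepS is inactive.
Ornithine is absent, so MibL is active.
No repressor is bound and MibL is active, so *gixH* is transcribed.
So GixH is produced and active.
With repressor GixH bound, *oxaW* is not transcribed.
So OxaW is not produced.
Mevalonate is absent, so NerW is inactive.
Tagatose is absent, so QuvW is active.
Co²⁺ is present, so PexP is inactive.
With repressor QuvW bound, *jalV* is not transcribed.
So JalV is not produced.
Required activator JalV is absent, so *rudM* is not transcribed.
So RudM is not produced.
With no repressor bound, *pexT* is transcribed.
So PexT is produced and active.
With repressor PexT bound, *velM* is not transcribed.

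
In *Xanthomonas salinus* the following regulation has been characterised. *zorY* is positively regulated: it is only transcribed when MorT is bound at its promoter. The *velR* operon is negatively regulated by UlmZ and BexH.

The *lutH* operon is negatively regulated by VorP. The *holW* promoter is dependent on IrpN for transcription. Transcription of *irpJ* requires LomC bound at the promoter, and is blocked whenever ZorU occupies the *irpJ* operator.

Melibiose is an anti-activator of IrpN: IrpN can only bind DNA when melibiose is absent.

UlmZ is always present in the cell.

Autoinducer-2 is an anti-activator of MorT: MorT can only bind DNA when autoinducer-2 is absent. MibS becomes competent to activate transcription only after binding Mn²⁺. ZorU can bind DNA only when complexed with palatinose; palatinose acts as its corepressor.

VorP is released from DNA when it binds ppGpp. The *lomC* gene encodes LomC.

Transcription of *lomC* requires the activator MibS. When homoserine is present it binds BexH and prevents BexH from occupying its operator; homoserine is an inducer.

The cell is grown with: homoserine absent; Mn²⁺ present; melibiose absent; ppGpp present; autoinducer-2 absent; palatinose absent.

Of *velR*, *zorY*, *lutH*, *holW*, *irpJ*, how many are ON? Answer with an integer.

4

UlmZ is produced constitutively and is active.
Homoserine is absent, so BexH is active.
With repressor UlmZ bound, *velR* is not transcribed.
→ *velR* is OFF.
Autoinducer-2 is absent, so MorT is active.
No repressor is bound and MorT is active, so *zorY* is transcribed.
→ *zorY* is ON.
ppGpp is present, so VorP is inactive.
With no repressor bound, *lutH* is transcribed.
→ *lutH* is ON.
Melibiose is absent, so IrpN is active.
No repressor is bound and IrpN is active, so *holW* is transcribed.
→ *holW* is ON.
Mn²⁺ is present, so MibS is active.
No repressor is bound and MibS is active, so *lomC* is transcribed.
So LomC is produced and active.
Palatinose is absent, so ZorU is inactive.
No repressor is bound and LomC is active, so *irpJ* is transcribed.
→ *irpJ* is ON.
4 of the 5 genes are transcribed.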